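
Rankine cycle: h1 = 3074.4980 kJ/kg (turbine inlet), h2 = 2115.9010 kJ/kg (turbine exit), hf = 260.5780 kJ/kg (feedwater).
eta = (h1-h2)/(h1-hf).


W = 958.5970 kJ/kg
Q_in = 2813.9200 kJ/kg
eta = 0.3407 = 34.0662%

eta = 34.0662%


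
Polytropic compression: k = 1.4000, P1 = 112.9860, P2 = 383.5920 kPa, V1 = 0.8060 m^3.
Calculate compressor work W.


(k-1)/k = 0.2857
(P2/P1)^exp = 1.4180
W = 3.5000 * 112.9860 * 0.8060 * (1.4180 - 1) = 133.2241 kJ

133.2241 kJ


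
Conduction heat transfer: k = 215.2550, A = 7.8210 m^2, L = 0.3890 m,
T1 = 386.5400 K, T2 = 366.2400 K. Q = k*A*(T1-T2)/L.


dT = 20.3000 K
Q = 215.2550 * 7.8210 * 20.3000 / 0.3890 = 87854.0872 W

87854.0872 W


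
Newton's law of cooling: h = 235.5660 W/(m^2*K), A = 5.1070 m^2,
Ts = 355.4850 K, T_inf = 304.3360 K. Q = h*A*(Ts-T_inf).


dT = 51.1490 K
Q = 235.5660 * 5.1070 * 51.1490 = 61534.0660 W

61534.0660 W


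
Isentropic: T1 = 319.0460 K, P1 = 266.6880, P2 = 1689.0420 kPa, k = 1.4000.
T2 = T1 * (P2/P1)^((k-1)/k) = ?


(k-1)/k = 0.2857
(P2/P1)^exp = 1.6945
T2 = 319.0460 * 1.6945 = 540.6204 K

540.6204 K


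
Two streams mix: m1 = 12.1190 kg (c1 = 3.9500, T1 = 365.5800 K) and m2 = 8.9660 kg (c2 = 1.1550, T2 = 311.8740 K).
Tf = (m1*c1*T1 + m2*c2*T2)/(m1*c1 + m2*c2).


num = 20730.0158
den = 58.2258
Tf = 356.0281 K

356.0281 K


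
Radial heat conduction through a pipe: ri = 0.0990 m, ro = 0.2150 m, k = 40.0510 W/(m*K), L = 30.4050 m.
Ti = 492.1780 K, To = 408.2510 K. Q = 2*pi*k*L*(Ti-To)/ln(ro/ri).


dT = 83.9270 K
ln(ro/ri) = 0.7755
Q = 2*pi*40.0510*30.4050*83.9270 / 0.7755 = 828033.5954 W

828033.5954 W


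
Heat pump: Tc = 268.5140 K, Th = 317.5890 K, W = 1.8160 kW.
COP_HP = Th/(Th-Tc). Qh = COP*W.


COP = 317.5890 / 49.0750 = 6.4715
Qh = 6.4715 * 1.8160 = 11.7522 kW

COP = 6.4715, Qh = 11.7522 kW


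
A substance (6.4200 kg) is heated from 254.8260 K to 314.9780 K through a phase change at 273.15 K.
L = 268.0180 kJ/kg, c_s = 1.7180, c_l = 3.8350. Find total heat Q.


Q1 (sensible, solid) = 6.4200 * 1.7180 * 18.3240 = 202.1057 kJ
Q2 (latent) = 6.4200 * 268.0180 = 1720.6756 kJ
Q3 (sensible, liquid) = 6.4200 * 3.8350 * 41.8280 = 1029.8346 kJ
Q_total = 2952.6159 kJ

2952.6159 kJ


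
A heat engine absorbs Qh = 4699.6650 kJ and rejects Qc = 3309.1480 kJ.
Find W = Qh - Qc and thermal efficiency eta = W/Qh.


W = 4699.6650 - 3309.1480 = 1390.5170 kJ
eta = 1390.5170 / 4699.6650 = 0.2959 = 29.5876%

W = 1390.5170 kJ, eta = 29.5876%


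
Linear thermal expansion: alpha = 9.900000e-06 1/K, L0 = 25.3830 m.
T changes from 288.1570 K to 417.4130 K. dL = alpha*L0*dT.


dT = 129.2560 K
dL = 9.900000e-06 * 25.3830 * 129.2560 = 0.032481 m
L_final = 25.415481 m

dL = 0.032481 m


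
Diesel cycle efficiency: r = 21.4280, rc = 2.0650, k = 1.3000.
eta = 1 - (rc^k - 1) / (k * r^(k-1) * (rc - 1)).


r^(k-1) = 2.5078
rc^k = 2.5668
eta = 0.5487 = 54.8734%

54.8734%


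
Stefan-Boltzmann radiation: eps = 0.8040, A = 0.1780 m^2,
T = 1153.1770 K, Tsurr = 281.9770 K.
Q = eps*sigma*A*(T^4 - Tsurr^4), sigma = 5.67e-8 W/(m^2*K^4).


T^4 = 1.7684e+12
Tsurr^4 = 6.3220e+09
Q = 0.8040 * 5.67e-8 * 0.1780 * 1.7621e+12 = 14298.4062 W

14298.4062 W


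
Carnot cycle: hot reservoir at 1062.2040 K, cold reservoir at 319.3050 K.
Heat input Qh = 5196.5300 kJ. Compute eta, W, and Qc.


eta = 1 - 319.3050/1062.2040 = 0.6994
W = 0.6994 * 5196.5300 = 3634.4214 kJ
Qc = 5196.5300 - 3634.4214 = 1562.1086 kJ

eta = 69.9394%, W = 3634.4214 kJ, Qc = 1562.1086 kJ


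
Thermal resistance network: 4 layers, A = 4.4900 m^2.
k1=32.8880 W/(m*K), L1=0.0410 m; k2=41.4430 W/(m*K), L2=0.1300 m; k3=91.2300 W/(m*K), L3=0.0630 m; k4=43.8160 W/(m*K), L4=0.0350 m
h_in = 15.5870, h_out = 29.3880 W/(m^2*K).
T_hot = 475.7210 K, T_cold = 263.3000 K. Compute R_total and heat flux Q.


R_conv_in = 1/(15.5870*4.4900) = 0.0143
R_1 = 0.0410/(32.8880*4.4900) = 0.0003
R_2 = 0.1300/(41.4430*4.4900) = 0.0007
R_3 = 0.0630/(91.2300*4.4900) = 0.0002
R_4 = 0.0350/(43.8160*4.4900) = 0.0002
R_conv_out = 1/(29.3880*4.4900) = 0.0076
R_total = 0.0232 K/W
Q = 212.4210 / 0.0232 = 9165.8998 W

R_total = 0.0232 K/W, Q = 9165.8998 W


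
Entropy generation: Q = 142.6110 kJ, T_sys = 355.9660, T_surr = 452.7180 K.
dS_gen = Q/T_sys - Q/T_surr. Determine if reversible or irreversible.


dS_sys = 142.6110/355.9660 = 0.4006 kJ/K
dS_surr = -142.6110/452.7180 = -0.3150 kJ/K
dS_gen = 0.4006 - 0.3150 = 0.0856 kJ/K (irreversible)

dS_gen = 0.0856 kJ/K, irreversible


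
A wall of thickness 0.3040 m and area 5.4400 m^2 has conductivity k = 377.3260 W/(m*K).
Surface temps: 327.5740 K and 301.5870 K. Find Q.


dT = 25.9870 K
Q = 377.3260 * 5.4400 * 25.9870 / 0.3040 = 175468.1084 W

175468.1084 W


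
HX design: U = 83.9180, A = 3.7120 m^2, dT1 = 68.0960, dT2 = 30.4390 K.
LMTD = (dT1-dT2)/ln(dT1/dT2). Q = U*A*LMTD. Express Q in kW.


LMTD = 46.7676 K
Q = 83.9180 * 3.7120 * 46.7676 = 14568.2838 W = 14.5683 kW

14.5683 kW


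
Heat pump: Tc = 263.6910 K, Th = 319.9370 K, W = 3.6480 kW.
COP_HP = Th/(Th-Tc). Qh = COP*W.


COP = 319.9370 / 56.2460 = 5.6882
Qh = 5.6882 * 3.6480 = 20.7505 kW

COP = 5.6882, Qh = 20.7505 kW


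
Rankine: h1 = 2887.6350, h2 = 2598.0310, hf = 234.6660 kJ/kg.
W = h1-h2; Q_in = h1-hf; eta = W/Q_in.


W = 289.6040 kJ/kg
Q_in = 2652.9690 kJ/kg
eta = 0.1092 = 10.9162%

eta = 10.9162%


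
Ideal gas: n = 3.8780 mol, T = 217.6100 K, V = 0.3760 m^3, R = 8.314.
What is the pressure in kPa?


P = nRT/V = 3.8780 * 8.314 * 217.6100 / 0.3760
= 7016.1146 / 0.3760 = 18659.8792 Pa = 18.6599 kPa

18.6599 kPa


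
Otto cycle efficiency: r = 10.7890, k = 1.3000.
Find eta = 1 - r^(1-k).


r^(k-1) = 2.0412
eta = 1 - 1/2.0412 = 0.5101 = 51.0102%

51.0102%


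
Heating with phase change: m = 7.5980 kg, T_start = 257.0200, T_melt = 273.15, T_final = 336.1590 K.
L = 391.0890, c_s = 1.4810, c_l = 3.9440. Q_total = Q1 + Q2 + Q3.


Q1 (sensible, solid) = 7.5980 * 1.4810 * 16.1300 = 181.5051 kJ
Q2 (latent) = 7.5980 * 391.0890 = 2971.4942 kJ
Q3 (sensible, liquid) = 7.5980 * 3.9440 * 63.0090 = 1888.1600 kJ
Q_total = 5041.1592 kJ

5041.1592 kJ


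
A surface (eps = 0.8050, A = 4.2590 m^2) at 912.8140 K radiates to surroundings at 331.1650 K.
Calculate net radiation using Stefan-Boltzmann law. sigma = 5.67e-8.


T^4 = 6.9427e+11
Tsurr^4 = 1.2028e+10
Q = 0.8050 * 5.67e-8 * 4.2590 * 6.8224e+11 = 132625.2120 W

132625.2120 W


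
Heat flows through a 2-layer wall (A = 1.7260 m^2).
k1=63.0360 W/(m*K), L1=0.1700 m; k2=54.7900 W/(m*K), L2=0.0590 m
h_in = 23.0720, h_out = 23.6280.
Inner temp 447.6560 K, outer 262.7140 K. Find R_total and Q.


R_conv_in = 1/(23.0720*1.7260) = 0.0251
R_1 = 0.1700/(63.0360*1.7260) = 0.0016
R_2 = 0.0590/(54.7900*1.7260) = 0.0006
R_conv_out = 1/(23.6280*1.7260) = 0.0245
R_total = 0.0518 K/W
Q = 184.9420 / 0.0518 = 3569.0252 W

R_total = 0.0518 K/W, Q = 3569.0252 W


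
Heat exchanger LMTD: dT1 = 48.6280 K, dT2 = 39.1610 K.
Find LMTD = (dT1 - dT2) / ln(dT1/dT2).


dT1/dT2 = 1.2417
ln(dT1/dT2) = 0.2165
LMTD = 9.4670 / 0.2165 = 43.7238 K

43.7238 K


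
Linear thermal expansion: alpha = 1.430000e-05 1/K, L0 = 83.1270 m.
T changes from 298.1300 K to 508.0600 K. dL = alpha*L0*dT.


dT = 209.9300 K
dL = 1.430000e-05 * 83.1270 * 209.9300 = 0.249547 m
L_final = 83.376547 m

dL = 0.249547 m


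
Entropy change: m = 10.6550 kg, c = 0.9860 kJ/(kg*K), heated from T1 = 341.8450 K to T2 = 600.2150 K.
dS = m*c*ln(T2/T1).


T2/T1 = 1.7558
ln(T2/T1) = 0.5629
dS = 10.6550 * 0.9860 * 0.5629 = 5.9141 kJ/K

5.9141 kJ/K


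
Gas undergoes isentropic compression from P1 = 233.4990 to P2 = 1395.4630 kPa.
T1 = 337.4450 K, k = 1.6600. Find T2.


(k-1)/k = 0.3976
(P2/P1)^exp = 2.0356
T2 = 337.4450 * 2.0356 = 686.9188 K

686.9188 K


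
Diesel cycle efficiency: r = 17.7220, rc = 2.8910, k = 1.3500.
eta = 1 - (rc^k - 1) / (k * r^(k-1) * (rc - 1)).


r^(k-1) = 2.7351
rc^k = 4.1919
eta = 0.5429 = 54.2859%

54.2859%


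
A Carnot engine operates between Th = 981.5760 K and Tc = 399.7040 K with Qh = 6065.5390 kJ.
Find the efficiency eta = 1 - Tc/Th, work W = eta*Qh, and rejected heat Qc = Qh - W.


eta = 1 - 399.7040/981.5760 = 0.5928
W = 0.5928 * 6065.5390 = 3595.6129 kJ
Qc = 6065.5390 - 3595.6129 = 2469.9261 kJ

eta = 59.2794%, W = 3595.6129 kJ, Qc = 2469.9261 kJ


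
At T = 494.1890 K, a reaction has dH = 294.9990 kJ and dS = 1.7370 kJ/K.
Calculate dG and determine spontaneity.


T*dS = 494.1890 * 1.7370 = 858.4063 kJ
dG = 294.9990 - 858.4063 = -563.4073 kJ (spontaneous)

dG = -563.4073 kJ, spontaneous


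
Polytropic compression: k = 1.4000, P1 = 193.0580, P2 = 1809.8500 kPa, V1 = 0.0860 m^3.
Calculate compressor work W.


(k-1)/k = 0.2857
(P2/P1)^exp = 1.8954
W = 3.5000 * 193.0580 * 0.0860 * (1.8954 - 1) = 52.0322 kJ

52.0322 kJ


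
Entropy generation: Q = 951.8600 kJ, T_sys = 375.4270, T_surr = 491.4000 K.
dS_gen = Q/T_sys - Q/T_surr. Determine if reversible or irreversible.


dS_sys = 951.8600/375.4270 = 2.5354 kJ/K
dS_surr = -951.8600/491.4000 = -1.9370 kJ/K
dS_gen = 2.5354 - 1.9370 = 0.5984 kJ/K (irreversible)

dS_gen = 0.5984 kJ/K, irreversible


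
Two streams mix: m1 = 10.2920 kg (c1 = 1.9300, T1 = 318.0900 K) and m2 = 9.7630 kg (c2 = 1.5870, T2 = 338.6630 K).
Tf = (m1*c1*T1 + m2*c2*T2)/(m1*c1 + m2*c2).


num = 11565.6040
den = 35.3574
Tf = 327.1052 K

327.1052 K


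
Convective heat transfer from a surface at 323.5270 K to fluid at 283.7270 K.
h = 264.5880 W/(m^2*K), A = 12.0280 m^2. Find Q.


dT = 39.8000 K
Q = 264.5880 * 12.0280 * 39.8000 = 126662.0857 W

126662.0857 W


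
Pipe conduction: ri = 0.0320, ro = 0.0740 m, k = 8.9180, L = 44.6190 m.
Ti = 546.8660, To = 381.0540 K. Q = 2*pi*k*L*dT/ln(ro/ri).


dT = 165.8120 K
ln(ro/ri) = 0.8383
Q = 2*pi*8.9180*44.6190*165.8120 / 0.8383 = 494502.5532 W

494502.5532 W


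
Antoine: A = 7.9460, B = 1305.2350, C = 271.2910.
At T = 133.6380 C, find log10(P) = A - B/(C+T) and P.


C+T = 404.9290
B/(C+T) = 3.2234
log10(P) = 7.9460 - 3.2234 = 4.7226
P = 10^4.7226 = 52799.8206 mmHg

52799.8206 mmHg


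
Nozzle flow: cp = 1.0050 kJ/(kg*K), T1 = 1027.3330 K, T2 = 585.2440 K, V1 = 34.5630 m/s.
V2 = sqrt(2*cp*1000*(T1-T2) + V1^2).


dT = 442.0890 K
2*cp*1000*dT = 888598.8900
V1^2 = 1194.6010
V2 = sqrt(889793.4910) = 943.2887 m/s

943.2887 m/s


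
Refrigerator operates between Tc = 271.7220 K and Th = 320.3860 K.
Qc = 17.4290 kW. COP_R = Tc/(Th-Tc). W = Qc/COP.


COP = 271.7220 / 48.6640 = 5.5836
W = 17.4290 / 5.5836 = 3.1214 kW

COP = 5.5836, W = 3.1214 kW


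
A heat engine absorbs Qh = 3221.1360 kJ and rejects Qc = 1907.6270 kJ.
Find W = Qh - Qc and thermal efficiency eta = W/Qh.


W = 3221.1360 - 1907.6270 = 1313.5090 kJ
eta = 1313.5090 / 3221.1360 = 0.4078 = 40.7778%

W = 1313.5090 kJ, eta = 40.7778%


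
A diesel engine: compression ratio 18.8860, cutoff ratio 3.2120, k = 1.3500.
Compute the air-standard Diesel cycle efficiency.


r^(k-1) = 2.7967
rc^k = 4.8322
eta = 0.5411 = 54.1137%

54.1137%


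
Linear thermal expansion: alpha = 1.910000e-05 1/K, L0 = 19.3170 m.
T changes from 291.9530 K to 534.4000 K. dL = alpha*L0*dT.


dT = 242.4470 K
dL = 1.910000e-05 * 19.3170 * 242.4470 = 0.089452 m
L_final = 19.406452 m

dL = 0.089452 m


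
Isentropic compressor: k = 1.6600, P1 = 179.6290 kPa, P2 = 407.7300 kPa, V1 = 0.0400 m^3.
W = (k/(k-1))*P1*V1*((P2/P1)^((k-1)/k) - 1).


(k-1)/k = 0.3976
(P2/P1)^exp = 1.3853
W = 2.5152 * 179.6290 * 0.0400 * (1.3853 - 1) = 6.9629 kJ

6.9629 kJ


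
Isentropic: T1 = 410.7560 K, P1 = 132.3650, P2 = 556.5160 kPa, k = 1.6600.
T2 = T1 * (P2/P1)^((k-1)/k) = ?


(k-1)/k = 0.3976
(P2/P1)^exp = 1.7700
T2 = 410.7560 * 1.7700 = 727.0475 K

727.0475 K


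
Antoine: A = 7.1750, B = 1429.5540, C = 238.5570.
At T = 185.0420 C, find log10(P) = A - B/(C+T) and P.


C+T = 423.5990
B/(C+T) = 3.3748
log10(P) = 7.1750 - 3.3748 = 3.8002
P = 10^3.8002 = 6312.7510 mmHg

6312.7510 mmHg


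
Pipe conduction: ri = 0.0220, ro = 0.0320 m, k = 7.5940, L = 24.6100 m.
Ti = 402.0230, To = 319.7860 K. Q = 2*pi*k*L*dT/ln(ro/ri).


dT = 82.2370 K
ln(ro/ri) = 0.3747
Q = 2*pi*7.5940*24.6100*82.2370 / 0.3747 = 257723.0327 W

257723.0327 W


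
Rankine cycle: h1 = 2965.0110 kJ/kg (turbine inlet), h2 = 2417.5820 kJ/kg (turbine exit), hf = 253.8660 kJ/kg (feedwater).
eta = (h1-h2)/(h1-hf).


W = 547.4290 kJ/kg
Q_in = 2711.1450 kJ/kg
eta = 0.2019 = 20.1918%

eta = 20.1918%


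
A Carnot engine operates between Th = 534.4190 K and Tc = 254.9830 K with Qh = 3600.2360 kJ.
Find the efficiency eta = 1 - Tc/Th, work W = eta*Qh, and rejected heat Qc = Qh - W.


eta = 1 - 254.9830/534.4190 = 0.5229
W = 0.5229 * 3600.2360 = 1882.4846 kJ
Qc = 3600.2360 - 1882.4846 = 1717.7514 kJ

eta = 52.2878%, W = 1882.4846 kJ, Qc = 1717.7514 kJ


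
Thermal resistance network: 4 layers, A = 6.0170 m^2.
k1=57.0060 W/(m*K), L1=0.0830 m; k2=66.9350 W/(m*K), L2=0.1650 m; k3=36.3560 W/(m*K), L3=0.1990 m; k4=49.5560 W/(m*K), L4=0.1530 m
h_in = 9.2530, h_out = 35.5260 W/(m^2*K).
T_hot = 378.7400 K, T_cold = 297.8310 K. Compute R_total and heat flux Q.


R_conv_in = 1/(9.2530*6.0170) = 0.0180
R_1 = 0.0830/(57.0060*6.0170) = 0.0002
R_2 = 0.1650/(66.9350*6.0170) = 0.0004
R_3 = 0.1990/(36.3560*6.0170) = 0.0009
R_4 = 0.1530/(49.5560*6.0170) = 0.0005
R_conv_out = 1/(35.5260*6.0170) = 0.0047
R_total = 0.0247 K/W
Q = 80.9090 / 0.0247 = 3273.8246 W

R_total = 0.0247 K/W, Q = 3273.8246 W


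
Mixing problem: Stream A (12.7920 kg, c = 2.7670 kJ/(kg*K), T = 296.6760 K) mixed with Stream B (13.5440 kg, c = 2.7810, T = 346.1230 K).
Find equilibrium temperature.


num = 23538.0065
den = 73.0613
Tf = 322.1678 K

322.1678 K


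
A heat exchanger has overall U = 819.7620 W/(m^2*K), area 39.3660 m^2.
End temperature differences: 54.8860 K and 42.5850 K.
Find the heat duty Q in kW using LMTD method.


LMTD = 48.4757 K
Q = 819.7620 * 39.3660 * 48.4757 = 1564345.8661 W = 1564.3459 kW

1564.3459 kW


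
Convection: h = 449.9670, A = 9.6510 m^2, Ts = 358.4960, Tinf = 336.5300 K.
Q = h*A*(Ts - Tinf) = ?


dT = 21.9660 K
Q = 449.9670 * 9.6510 * 21.9660 = 95390.2439 W

95390.2439 W


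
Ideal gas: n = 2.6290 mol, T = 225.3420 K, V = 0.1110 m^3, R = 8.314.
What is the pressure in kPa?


P = nRT/V = 2.6290 * 8.314 * 225.3420 / 0.1110
= 4925.4141 / 0.1110 = 44373.1002 Pa = 44.3731 kPa

44.3731 kPa


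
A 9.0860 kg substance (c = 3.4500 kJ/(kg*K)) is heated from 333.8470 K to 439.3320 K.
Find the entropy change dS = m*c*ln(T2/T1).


T2/T1 = 1.3160
ln(T2/T1) = 0.2746
dS = 9.0860 * 3.4500 * 0.2746 = 8.6069 kJ/K

8.6069 kJ/K


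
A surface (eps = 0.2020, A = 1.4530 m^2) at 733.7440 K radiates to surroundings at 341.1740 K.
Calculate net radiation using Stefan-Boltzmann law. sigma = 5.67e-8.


T^4 = 2.8985e+11
Tsurr^4 = 1.3549e+10
Q = 0.2020 * 5.67e-8 * 1.4530 * 2.7630e+11 = 4598.2001 W

4598.2001 W


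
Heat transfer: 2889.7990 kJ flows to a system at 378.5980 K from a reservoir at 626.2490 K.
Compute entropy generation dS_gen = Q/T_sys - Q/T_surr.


dS_sys = 2889.7990/378.5980 = 7.6329 kJ/K
dS_surr = -2889.7990/626.2490 = -4.6145 kJ/K
dS_gen = 7.6329 - 4.6145 = 3.0184 kJ/K (irreversible)

dS_gen = 3.0184 kJ/K, irreversible


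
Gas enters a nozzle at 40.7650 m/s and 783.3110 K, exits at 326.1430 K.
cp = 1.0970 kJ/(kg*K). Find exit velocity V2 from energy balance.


dT = 457.1680 K
2*cp*1000*dT = 1003026.5920
V1^2 = 1661.7852
V2 = sqrt(1004688.3772) = 1002.3414 m/s

1002.3414 m/s


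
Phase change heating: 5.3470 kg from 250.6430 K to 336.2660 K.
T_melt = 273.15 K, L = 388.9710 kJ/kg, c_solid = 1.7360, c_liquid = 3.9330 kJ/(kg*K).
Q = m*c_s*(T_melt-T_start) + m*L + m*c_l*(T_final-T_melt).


Q1 (sensible, solid) = 5.3470 * 1.7360 * 22.5070 = 208.9188 kJ
Q2 (latent) = 5.3470 * 388.9710 = 2079.8279 kJ
Q3 (sensible, liquid) = 5.3470 * 3.9330 * 63.1160 = 1327.3138 kJ
Q_total = 3616.0605 kJ

3616.0605 kJ


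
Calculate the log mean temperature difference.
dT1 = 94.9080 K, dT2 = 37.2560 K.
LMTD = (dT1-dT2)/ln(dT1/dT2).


dT1/dT2 = 2.5475
ln(dT1/dT2) = 0.9351
LMTD = 57.6520 / 0.9351 = 61.6536 K

61.6536 K


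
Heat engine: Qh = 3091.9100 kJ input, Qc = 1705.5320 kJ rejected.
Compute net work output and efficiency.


W = 3091.9100 - 1705.5320 = 1386.3780 kJ
eta = 1386.3780 / 3091.9100 = 0.4484 = 44.8389%

W = 1386.3780 kJ, eta = 44.8389%


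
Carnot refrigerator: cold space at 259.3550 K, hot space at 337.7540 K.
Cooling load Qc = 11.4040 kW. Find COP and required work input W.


COP = 259.3550 / 78.3990 = 3.3081
W = 11.4040 / 3.3081 = 3.4473 kW

COP = 3.3081, W = 3.4473 kW


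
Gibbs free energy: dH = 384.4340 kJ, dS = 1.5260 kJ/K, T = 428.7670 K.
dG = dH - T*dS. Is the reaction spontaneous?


T*dS = 428.7670 * 1.5260 = 654.2984 kJ
dG = 384.4340 - 654.2984 = -269.8644 kJ (spontaneous)

dG = -269.8644 kJ, spontaneous


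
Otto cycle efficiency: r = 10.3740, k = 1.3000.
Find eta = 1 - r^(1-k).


r^(k-1) = 2.0174
eta = 1 - 1/2.0174 = 0.5043 = 50.4303%

50.4303%


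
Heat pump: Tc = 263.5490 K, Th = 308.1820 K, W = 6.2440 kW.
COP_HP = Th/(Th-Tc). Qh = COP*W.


COP = 308.1820 / 44.6330 = 6.9048
Qh = 6.9048 * 6.2440 = 43.1136 kW

COP = 6.9048, Qh = 43.1136 kW


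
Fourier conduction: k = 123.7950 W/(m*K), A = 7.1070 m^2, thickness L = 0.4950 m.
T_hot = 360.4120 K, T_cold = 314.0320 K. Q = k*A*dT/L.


dT = 46.3800 K
Q = 123.7950 * 7.1070 * 46.3800 / 0.4950 = 82435.6307 W

82435.6307 W


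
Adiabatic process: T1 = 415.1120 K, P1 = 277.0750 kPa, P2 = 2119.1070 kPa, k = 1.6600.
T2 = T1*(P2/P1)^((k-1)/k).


(k-1)/k = 0.3976
(P2/P1)^exp = 2.2454
T2 = 415.1120 * 2.2454 = 932.0913 K

932.0913 K


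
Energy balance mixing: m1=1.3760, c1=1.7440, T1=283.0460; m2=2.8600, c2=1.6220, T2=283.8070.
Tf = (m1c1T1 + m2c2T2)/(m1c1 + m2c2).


num = 1995.7959
den = 7.0387
Tf = 283.5475 K

283.5475 K


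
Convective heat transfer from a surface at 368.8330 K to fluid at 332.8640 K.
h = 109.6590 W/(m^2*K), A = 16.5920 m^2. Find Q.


dT = 35.9690 K
Q = 109.6590 * 16.5920 * 35.9690 = 65444.2333 W

65444.2333 W


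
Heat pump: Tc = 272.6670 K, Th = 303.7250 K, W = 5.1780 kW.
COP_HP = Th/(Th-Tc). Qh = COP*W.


COP = 303.7250 / 31.0580 = 9.7793
Qh = 9.7793 * 5.1780 = 50.6371 kW

COP = 9.7793, Qh = 50.6371 kW


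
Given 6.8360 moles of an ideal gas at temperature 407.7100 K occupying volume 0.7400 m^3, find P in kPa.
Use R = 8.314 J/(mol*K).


P = nRT/V = 6.8360 * 8.314 * 407.7100 / 0.7400
= 23171.9956 / 0.7400 = 31313.5076 Pa = 31.3135 kPa

31.3135 kPa


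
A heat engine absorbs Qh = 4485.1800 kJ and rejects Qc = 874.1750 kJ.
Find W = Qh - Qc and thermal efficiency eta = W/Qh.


W = 4485.1800 - 874.1750 = 3611.0050 kJ
eta = 3611.0050 / 4485.1800 = 0.8051 = 80.5097%

W = 3611.0050 kJ, eta = 80.5097%


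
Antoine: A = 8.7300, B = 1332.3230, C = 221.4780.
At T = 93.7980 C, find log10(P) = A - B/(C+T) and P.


C+T = 315.2760
B/(C+T) = 4.2259
log10(P) = 8.7300 - 4.2259 = 4.5041
P = 10^4.5041 = 31923.1591 mmHg

31923.1591 mmHg


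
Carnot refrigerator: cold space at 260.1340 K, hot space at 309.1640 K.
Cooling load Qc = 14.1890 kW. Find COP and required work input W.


COP = 260.1340 / 49.0300 = 5.3056
W = 14.1890 / 5.3056 = 2.6743 kW

COP = 5.3056, W = 2.6743 kW


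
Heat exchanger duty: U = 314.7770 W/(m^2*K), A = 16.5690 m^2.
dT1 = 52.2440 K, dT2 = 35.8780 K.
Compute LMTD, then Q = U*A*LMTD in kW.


LMTD = 43.5497 K
Q = 314.7770 * 16.5690 * 43.5497 = 227135.0651 W = 227.1351 kW

227.1351 kW


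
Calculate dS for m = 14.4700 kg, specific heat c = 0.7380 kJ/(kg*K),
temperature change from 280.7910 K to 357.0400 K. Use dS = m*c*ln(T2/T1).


T2/T1 = 1.2716
ln(T2/T1) = 0.2402
dS = 14.4700 * 0.7380 * 0.2402 = 2.5655 kJ/K

2.5655 kJ/K


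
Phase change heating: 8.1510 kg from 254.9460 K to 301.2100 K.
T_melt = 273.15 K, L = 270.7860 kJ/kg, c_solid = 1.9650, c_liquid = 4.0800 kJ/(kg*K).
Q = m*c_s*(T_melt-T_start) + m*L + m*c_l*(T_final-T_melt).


Q1 (sensible, solid) = 8.1510 * 1.9650 * 18.2040 = 291.5683 kJ
Q2 (latent) = 8.1510 * 270.7860 = 2207.1767 kJ
Q3 (sensible, liquid) = 8.1510 * 4.0800 * 28.0600 = 933.1656 kJ
Q_total = 3431.9106 kJ

3431.9106 kJ


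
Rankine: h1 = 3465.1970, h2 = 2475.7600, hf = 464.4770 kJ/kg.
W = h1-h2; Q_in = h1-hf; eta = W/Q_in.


W = 989.4370 kJ/kg
Q_in = 3000.7200 kJ/kg
eta = 0.3297 = 32.9733%

eta = 32.9733%


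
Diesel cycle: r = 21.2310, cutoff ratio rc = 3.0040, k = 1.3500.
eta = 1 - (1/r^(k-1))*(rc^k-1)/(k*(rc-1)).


r^(k-1) = 2.9137
rc^k = 4.4146
eta = 0.5668 = 56.6815%

56.6815%


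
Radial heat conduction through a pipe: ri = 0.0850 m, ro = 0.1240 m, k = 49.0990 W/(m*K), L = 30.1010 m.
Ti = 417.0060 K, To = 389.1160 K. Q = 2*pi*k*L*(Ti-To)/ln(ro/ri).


dT = 27.8900 K
ln(ro/ri) = 0.3776
Q = 2*pi*49.0990*30.1010*27.8900 / 0.3776 = 685827.8379 W

685827.8379 W


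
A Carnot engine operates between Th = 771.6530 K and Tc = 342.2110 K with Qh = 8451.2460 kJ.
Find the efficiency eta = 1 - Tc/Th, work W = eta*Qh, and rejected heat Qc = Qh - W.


eta = 1 - 342.2110/771.6530 = 0.5565
W = 0.5565 * 8451.2460 = 4703.3057 kJ
Qc = 8451.2460 - 4703.3057 = 3747.9403 kJ

eta = 55.6522%, W = 4703.3057 kJ, Qc = 3747.9403 kJ


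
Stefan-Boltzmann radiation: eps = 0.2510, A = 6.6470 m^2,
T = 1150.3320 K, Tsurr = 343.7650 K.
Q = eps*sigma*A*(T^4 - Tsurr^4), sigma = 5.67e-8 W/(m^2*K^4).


T^4 = 1.7510e+12
Tsurr^4 = 1.3965e+10
Q = 0.2510 * 5.67e-8 * 6.6470 * 1.7371e+12 = 164322.7502 W

164322.7502 W


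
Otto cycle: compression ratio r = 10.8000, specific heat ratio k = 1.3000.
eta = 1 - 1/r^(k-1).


r^(k-1) = 2.0419
eta = 1 - 1/2.0419 = 0.5103 = 51.0252%

51.0252%


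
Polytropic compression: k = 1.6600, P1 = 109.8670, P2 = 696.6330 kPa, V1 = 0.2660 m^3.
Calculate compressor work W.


(k-1)/k = 0.3976
(P2/P1)^exp = 2.0841
W = 2.5152 * 109.8670 * 0.2660 * (2.0841 - 1) = 79.6872 kJ

79.6872 kJ


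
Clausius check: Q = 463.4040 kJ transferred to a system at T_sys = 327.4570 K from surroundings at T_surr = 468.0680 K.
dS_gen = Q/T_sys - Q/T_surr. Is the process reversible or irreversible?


dS_sys = 463.4040/327.4570 = 1.4152 kJ/K
dS_surr = -463.4040/468.0680 = -0.9900 kJ/K
dS_gen = 1.4152 - 0.9900 = 0.4251 kJ/K (irreversible)

dS_gen = 0.4251 kJ/K, irreversible


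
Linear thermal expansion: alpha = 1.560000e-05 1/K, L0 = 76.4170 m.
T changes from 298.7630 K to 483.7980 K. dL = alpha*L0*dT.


dT = 185.0350 K
dL = 1.560000e-05 * 76.4170 * 185.0350 = 0.220581 m
L_final = 76.637581 m

dL = 0.220581 m


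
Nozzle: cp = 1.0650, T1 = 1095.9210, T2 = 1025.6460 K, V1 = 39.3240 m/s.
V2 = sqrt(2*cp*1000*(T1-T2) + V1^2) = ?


dT = 70.2750 K
2*cp*1000*dT = 149685.7500
V1^2 = 1546.3770
V2 = sqrt(151232.1270) = 388.8858 m/s

388.8858 m/s


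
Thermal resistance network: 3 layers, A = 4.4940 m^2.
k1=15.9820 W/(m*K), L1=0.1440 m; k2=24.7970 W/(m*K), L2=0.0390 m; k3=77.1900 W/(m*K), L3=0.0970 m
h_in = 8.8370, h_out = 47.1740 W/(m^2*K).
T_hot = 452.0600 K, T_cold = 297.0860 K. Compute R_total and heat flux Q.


R_conv_in = 1/(8.8370*4.4940) = 0.0252
R_1 = 0.1440/(15.9820*4.4940) = 0.0020
R_2 = 0.0390/(24.7970*4.4940) = 0.0003
R_3 = 0.0970/(77.1900*4.4940) = 0.0003
R_conv_out = 1/(47.1740*4.4940) = 0.0047
R_total = 0.0325 K/W
Q = 154.9740 / 0.0325 = 4763.7589 W

R_total = 0.0325 K/W, Q = 4763.7589 W


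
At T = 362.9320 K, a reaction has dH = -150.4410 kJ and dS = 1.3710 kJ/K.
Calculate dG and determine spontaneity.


T*dS = 362.9320 * 1.3710 = 497.5798 kJ
dG = -150.4410 - 497.5798 = -648.0208 kJ (spontaneous)

dG = -648.0208 kJ, spontaneous


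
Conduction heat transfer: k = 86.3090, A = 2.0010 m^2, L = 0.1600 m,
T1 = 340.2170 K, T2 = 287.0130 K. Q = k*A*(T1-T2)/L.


dT = 53.2040 K
Q = 86.3090 * 2.0010 * 53.2040 / 0.1600 = 57428.5004 W

57428.5004 W


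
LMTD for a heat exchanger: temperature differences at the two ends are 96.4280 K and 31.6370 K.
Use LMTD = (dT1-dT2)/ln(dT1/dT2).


dT1/dT2 = 3.0480
ln(dT1/dT2) = 1.1145
LMTD = 64.7910 / 1.1145 = 58.1362 K

58.1362 K


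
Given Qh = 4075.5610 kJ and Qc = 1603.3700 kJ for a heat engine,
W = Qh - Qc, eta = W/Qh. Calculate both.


W = 4075.5610 - 1603.3700 = 2472.1910 kJ
eta = 2472.1910 / 4075.5610 = 0.6066 = 60.6589%

W = 2472.1910 kJ, eta = 60.6589%


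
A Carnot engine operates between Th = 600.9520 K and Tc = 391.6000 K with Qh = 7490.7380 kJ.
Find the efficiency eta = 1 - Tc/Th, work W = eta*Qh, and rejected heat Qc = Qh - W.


eta = 1 - 391.6000/600.9520 = 0.3484
W = 0.3484 * 7490.7380 = 2609.5279 kJ
Qc = 7490.7380 - 2609.5279 = 4881.2101 kJ

eta = 34.8367%, W = 2609.5279 kJ, Qc = 4881.2101 kJ


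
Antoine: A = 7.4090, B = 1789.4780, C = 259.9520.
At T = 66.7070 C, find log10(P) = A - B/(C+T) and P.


C+T = 326.6590
B/(C+T) = 5.4781
log10(P) = 7.4090 - 5.4781 = 1.9309
P = 10^1.9309 = 85.2860 mmHg

85.2860 mmHg


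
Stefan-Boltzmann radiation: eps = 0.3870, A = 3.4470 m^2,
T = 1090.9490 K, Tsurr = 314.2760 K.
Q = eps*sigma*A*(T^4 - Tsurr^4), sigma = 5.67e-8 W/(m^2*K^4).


T^4 = 1.4165e+12
Tsurr^4 = 9.7554e+09
Q = 0.3870 * 5.67e-8 * 3.4470 * 1.4067e+12 = 106402.4895 W

106402.4895 W


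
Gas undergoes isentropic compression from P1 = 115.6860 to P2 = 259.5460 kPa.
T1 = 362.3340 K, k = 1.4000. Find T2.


(k-1)/k = 0.2857
(P2/P1)^exp = 1.2597
T2 = 362.3340 * 1.2597 = 456.4317 K

456.4317 K


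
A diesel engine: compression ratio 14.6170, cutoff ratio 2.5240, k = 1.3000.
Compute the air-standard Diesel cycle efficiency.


r^(k-1) = 2.2359
rc^k = 3.3321
eta = 0.4735 = 47.3548%

47.3548%


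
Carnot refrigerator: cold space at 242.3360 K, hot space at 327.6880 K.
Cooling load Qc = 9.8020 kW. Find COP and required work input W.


COP = 242.3360 / 85.3520 = 2.8393
W = 9.8020 / 2.8393 = 3.4523 kW

COP = 2.8393, W = 3.4523 kW


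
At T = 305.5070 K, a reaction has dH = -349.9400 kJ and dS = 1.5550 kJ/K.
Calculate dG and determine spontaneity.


T*dS = 305.5070 * 1.5550 = 475.0634 kJ
dG = -349.9400 - 475.0634 = -825.0034 kJ (spontaneous)

dG = -825.0034 kJ, spontaneous


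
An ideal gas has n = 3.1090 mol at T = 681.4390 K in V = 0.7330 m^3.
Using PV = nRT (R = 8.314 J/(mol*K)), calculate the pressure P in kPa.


P = nRT/V = 3.1090 * 8.314 * 681.4390 / 0.7330
= 17613.9893 / 0.7330 = 24029.9990 Pa = 24.0300 kPa

24.0300 kPa


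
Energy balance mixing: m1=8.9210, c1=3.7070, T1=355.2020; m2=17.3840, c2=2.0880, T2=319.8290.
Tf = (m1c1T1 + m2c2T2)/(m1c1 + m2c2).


num = 23355.6689
den = 69.3679
Tf = 336.6926 K

336.6926 K


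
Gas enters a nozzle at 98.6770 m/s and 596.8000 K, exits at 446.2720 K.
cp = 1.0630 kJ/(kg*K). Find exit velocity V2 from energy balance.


dT = 150.5280 K
2*cp*1000*dT = 320022.5280
V1^2 = 9737.1503
V2 = sqrt(329759.6783) = 574.2471 m/s

574.2471 m/s


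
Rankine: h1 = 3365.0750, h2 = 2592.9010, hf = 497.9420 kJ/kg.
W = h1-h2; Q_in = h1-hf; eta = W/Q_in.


W = 772.1740 kJ/kg
Q_in = 2867.1330 kJ/kg
eta = 0.2693 = 26.9319%

eta = 26.9319%


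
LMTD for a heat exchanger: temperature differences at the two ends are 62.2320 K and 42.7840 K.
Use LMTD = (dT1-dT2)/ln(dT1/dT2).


dT1/dT2 = 1.4546
ln(dT1/dT2) = 0.3747
LMTD = 19.4480 / 0.3747 = 51.9021 K

51.9021 K


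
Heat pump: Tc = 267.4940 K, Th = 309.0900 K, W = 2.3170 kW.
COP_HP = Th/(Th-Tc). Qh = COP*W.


COP = 309.0900 / 41.5960 = 7.4308
Qh = 7.4308 * 2.3170 = 17.2171 kW

COP = 7.4308, Qh = 17.2171 kW


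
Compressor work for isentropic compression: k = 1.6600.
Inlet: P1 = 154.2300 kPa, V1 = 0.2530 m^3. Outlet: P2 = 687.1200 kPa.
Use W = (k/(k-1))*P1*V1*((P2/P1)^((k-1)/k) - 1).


(k-1)/k = 0.3976
(P2/P1)^exp = 1.8113
W = 2.5152 * 154.2300 * 0.2530 * (1.8113 - 1) = 79.6189 kJ

79.6189 kJ


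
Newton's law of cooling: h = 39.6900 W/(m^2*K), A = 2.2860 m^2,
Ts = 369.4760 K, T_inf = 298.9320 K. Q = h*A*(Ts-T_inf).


dT = 70.5440 K
Q = 39.6900 * 2.2860 * 70.5440 = 6400.5516 W

6400.5516 W


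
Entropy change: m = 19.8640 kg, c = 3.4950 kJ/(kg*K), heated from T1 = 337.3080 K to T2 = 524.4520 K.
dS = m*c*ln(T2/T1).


T2/T1 = 1.5548
ln(T2/T1) = 0.4414
dS = 19.8640 * 3.4950 * 0.4414 = 30.6411 kJ/K

30.6411 kJ/K


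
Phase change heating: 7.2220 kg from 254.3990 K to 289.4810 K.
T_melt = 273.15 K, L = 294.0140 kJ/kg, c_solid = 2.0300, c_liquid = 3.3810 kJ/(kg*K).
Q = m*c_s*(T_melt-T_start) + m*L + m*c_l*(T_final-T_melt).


Q1 (sensible, solid) = 7.2220 * 2.0300 * 18.7510 = 274.9020 kJ
Q2 (latent) = 7.2220 * 294.0140 = 2123.3691 kJ
Q3 (sensible, liquid) = 7.2220 * 3.3810 * 16.3310 = 398.7635 kJ
Q_total = 2797.0347 kJ

2797.0347 kJ


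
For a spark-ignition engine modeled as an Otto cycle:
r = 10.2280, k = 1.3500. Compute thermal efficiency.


r^(k-1) = 2.2565
eta = 1 - 1/2.2565 = 0.5568 = 55.6827%

55.6827%


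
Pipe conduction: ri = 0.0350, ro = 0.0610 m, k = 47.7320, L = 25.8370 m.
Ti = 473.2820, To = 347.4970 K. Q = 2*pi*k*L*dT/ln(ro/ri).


dT = 125.7850 K
ln(ro/ri) = 0.5555
Q = 2*pi*47.7320*25.8370*125.7850 / 0.5555 = 1754511.4390 W

1754511.4390 W


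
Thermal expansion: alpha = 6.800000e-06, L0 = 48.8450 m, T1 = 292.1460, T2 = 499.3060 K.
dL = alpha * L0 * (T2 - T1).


dT = 207.1600 K
dL = 6.800000e-06 * 48.8450 * 207.1600 = 0.068807 m
L_final = 48.913807 m

dL = 0.068807 m


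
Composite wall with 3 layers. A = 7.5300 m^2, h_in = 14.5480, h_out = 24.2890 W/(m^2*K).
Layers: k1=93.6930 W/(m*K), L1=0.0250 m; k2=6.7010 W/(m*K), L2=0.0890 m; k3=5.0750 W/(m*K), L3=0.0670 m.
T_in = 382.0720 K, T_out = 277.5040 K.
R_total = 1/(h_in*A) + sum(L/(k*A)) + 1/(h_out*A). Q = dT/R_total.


R_conv_in = 1/(14.5480*7.5300) = 0.0091
R_1 = 0.0250/(93.6930*7.5300) = 3.5435e-05
R_2 = 0.0890/(6.7010*7.5300) = 0.0018
R_3 = 0.0670/(5.0750*7.5300) = 0.0018
R_conv_out = 1/(24.2890*7.5300) = 0.0055
R_total = 0.0181 K/W
Q = 104.5680 / 0.0181 = 5761.7536 W

R_total = 0.0181 K/W, Q = 5761.7536 W


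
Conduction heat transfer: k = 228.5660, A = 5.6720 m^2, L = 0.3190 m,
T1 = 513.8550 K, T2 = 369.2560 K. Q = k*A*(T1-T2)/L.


dT = 144.5990 K
Q = 228.5660 * 5.6720 * 144.5990 / 0.3190 = 587655.0284 W

587655.0284 W


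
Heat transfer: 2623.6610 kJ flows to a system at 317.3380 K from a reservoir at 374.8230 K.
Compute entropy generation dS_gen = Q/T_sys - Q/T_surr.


dS_sys = 2623.6610/317.3380 = 8.2677 kJ/K
dS_surr = -2623.6610/374.8230 = -6.9997 kJ/K
dS_gen = 8.2677 - 6.9997 = 1.2680 kJ/K (irreversible)

dS_gen = 1.2680 kJ/K, irreversible


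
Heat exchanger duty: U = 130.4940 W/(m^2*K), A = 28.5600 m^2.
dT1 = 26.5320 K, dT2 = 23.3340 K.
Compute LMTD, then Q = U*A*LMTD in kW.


LMTD = 24.8988 K
Q = 130.4940 * 28.5600 * 24.8988 = 92795.4788 W = 92.7955 kW

92.7955 kW


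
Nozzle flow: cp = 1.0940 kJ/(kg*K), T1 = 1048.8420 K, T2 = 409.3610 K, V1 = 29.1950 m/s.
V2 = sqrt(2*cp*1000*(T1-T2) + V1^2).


dT = 639.4810 K
2*cp*1000*dT = 1399184.4280
V1^2 = 852.3480
V2 = sqrt(1400036.7760) = 1183.2315 m/s

1183.2315 m/s


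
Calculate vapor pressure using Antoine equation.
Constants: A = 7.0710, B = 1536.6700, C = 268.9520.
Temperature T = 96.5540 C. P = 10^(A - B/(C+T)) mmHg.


C+T = 365.5060
B/(C+T) = 4.2042
log10(P) = 7.0710 - 4.2042 = 2.8668
P = 10^2.8668 = 735.8233 mmHg

735.8233 mmHg


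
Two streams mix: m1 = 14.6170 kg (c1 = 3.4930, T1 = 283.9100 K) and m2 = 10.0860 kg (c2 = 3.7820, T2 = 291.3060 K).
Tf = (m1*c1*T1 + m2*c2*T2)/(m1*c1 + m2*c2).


num = 25607.5850
den = 89.2024
Tf = 287.0727 K

287.0727 K


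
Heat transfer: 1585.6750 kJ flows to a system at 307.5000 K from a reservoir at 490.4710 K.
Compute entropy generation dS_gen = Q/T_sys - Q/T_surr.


dS_sys = 1585.6750/307.5000 = 5.1567 kJ/K
dS_surr = -1585.6750/490.4710 = -3.2330 kJ/K
dS_gen = 5.1567 - 3.2330 = 1.9237 kJ/K (irreversible)

dS_gen = 1.9237 kJ/K, irreversible


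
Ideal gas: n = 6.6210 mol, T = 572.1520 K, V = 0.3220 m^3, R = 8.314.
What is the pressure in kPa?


P = nRT/V = 6.6210 * 8.314 * 572.1520 / 0.3220
= 31495.2477 / 0.3220 = 97811.3283 Pa = 97.8113 kPa

97.8113 kPa


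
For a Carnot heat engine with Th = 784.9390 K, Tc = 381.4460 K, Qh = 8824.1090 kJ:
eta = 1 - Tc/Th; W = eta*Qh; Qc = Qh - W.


eta = 1 - 381.4460/784.9390 = 0.5140
W = 0.5140 * 8824.1090 = 4535.9782 kJ
Qc = 8824.1090 - 4535.9782 = 4288.1308 kJ

eta = 51.4044%, W = 4535.9782 kJ, Qc = 4288.1308 kJ


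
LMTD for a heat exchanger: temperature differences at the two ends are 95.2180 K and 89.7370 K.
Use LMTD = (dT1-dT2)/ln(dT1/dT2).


dT1/dT2 = 1.0611
ln(dT1/dT2) = 0.0593
LMTD = 5.4810 / 0.0593 = 92.4504 K

92.4504 K


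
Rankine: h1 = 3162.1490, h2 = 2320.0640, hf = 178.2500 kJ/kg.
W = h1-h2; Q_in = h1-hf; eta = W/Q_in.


W = 842.0850 kJ/kg
Q_in = 2983.8990 kJ/kg
eta = 0.2822 = 28.2210%

eta = 28.2210%


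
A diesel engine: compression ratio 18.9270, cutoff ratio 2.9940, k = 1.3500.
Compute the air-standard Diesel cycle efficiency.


r^(k-1) = 2.7988
rc^k = 4.3948
eta = 0.5494 = 54.9414%

54.9414%


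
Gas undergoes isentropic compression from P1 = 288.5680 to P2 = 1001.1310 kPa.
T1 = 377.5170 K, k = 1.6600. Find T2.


(k-1)/k = 0.3976
(P2/P1)^exp = 1.6398
T2 = 377.5170 * 1.6398 = 619.0587 K

619.0587 K


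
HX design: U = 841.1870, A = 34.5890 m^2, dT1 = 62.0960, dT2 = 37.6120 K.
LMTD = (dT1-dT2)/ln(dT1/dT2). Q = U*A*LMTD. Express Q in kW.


LMTD = 48.8353 K
Q = 841.1870 * 34.5890 * 48.8353 = 1420903.5885 W = 1420.9036 kW

1420.9036 kW


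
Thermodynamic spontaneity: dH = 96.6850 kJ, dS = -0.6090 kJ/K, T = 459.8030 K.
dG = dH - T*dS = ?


T*dS = 459.8030 * -0.6090 = -280.0200 kJ
dG = 96.6850 + 280.0200 = 376.7050 kJ (non-spontaneous)

dG = 376.7050 kJ, non-spontaneous


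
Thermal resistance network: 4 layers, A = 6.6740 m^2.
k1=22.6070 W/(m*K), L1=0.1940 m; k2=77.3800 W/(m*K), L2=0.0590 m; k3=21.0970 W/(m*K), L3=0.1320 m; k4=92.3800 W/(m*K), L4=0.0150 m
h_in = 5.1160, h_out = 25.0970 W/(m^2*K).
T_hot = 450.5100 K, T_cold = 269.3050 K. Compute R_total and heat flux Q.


R_conv_in = 1/(5.1160*6.6740) = 0.0293
R_1 = 0.1940/(22.6070*6.6740) = 0.0013
R_2 = 0.0590/(77.3800*6.6740) = 0.0001
R_3 = 0.1320/(21.0970*6.6740) = 0.0009
R_4 = 0.0150/(92.3800*6.6740) = 2.4329e-05
R_conv_out = 1/(25.0970*6.6740) = 0.0060
R_total = 0.0376 K/W
Q = 181.2050 / 0.0376 = 4816.7621 W

R_total = 0.0376 K/W, Q = 4816.7621 W


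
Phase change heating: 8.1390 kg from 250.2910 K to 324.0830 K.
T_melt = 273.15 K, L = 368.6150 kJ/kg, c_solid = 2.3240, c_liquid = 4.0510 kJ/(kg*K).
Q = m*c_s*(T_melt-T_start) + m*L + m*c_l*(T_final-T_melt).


Q1 (sensible, solid) = 8.1390 * 2.3240 * 22.8590 = 432.3788 kJ
Q2 (latent) = 8.1390 * 368.6150 = 3000.1575 kJ
Q3 (sensible, liquid) = 8.1390 * 4.0510 * 50.9330 = 1679.3165 kJ
Q_total = 5111.8528 kJ

5111.8528 kJ


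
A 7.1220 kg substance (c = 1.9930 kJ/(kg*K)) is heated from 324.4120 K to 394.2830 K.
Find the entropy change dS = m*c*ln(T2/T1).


T2/T1 = 1.2154
ln(T2/T1) = 0.1951
dS = 7.1220 * 1.9930 * 0.1951 = 2.7686 kJ/K

2.7686 kJ/K


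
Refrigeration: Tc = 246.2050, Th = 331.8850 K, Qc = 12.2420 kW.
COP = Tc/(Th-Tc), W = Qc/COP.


COP = 246.2050 / 85.6800 = 2.8735
W = 12.2420 / 2.8735 = 4.2602 kW

COP = 2.8735, W = 4.2602 kW


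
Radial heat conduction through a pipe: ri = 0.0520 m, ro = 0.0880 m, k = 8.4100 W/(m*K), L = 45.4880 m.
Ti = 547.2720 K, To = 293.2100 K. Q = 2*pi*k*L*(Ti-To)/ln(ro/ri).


dT = 254.0620 K
ln(ro/ri) = 0.5261
Q = 2*pi*8.4100*45.4880*254.0620 / 0.5261 = 1160779.7326 W

1160779.7326 W


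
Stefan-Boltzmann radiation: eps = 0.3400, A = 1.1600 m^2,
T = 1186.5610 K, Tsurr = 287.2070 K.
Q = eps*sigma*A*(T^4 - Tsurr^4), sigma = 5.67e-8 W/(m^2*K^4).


T^4 = 1.9823e+12
Tsurr^4 = 6.8042e+09
Q = 0.3400 * 5.67e-8 * 1.1600 * 1.9755e+12 = 44176.0552 W

44176.0552 W


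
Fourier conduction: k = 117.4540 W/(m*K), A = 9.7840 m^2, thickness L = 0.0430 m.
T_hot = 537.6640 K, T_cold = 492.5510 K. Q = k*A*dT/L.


dT = 45.1130 K
Q = 117.4540 * 9.7840 * 45.1130 / 0.0430 = 1205639.6122 W

1205639.6122 W


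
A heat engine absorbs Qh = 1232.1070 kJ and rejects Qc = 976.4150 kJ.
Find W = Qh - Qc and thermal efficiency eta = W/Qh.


W = 1232.1070 - 976.4150 = 255.6920 kJ
eta = 255.6920 / 1232.1070 = 0.2075 = 20.7524%

W = 255.6920 kJ, eta = 20.7524%


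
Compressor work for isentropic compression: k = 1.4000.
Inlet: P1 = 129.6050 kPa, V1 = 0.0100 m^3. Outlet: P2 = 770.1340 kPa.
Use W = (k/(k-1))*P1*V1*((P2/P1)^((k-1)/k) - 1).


(k-1)/k = 0.2857
(P2/P1)^exp = 1.6639
W = 3.5000 * 129.6050 * 0.0100 * (1.6639 - 1) = 3.0116 kJ

3.0116 kJ


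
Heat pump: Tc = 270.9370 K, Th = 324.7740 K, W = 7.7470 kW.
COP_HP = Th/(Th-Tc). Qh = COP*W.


COP = 324.7740 / 53.8370 = 6.0325
Qh = 6.0325 * 7.7470 = 46.7341 kW

COP = 6.0325, Qh = 46.7341 kW


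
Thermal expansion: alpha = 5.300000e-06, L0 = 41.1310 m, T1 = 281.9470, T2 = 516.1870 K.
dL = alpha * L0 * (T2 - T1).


dT = 234.2400 K
dL = 5.300000e-06 * 41.1310 * 234.2400 = 0.051063 m
L_final = 41.182063 m

dL = 0.051063 m


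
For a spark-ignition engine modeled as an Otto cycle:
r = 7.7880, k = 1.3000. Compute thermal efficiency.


r^(k-1) = 1.8511
eta = 1 - 1/1.8511 = 0.4598 = 45.9778%

45.9778%


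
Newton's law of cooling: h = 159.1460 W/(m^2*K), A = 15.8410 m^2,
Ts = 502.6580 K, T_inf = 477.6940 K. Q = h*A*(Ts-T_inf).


dT = 24.9640 K
Q = 159.1460 * 15.8410 * 24.9640 = 62935.0375 W

62935.0375 W


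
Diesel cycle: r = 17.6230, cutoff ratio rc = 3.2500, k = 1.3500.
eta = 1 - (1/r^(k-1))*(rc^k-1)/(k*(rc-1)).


r^(k-1) = 2.7298
rc^k = 4.9096
eta = 0.5285 = 52.8498%

52.8498%


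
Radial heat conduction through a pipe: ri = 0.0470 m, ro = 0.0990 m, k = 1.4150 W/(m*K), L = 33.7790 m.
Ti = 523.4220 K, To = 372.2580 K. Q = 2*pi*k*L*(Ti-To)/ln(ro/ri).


dT = 151.1640 K
ln(ro/ri) = 0.7450
Q = 2*pi*1.4150*33.7790*151.1640 / 0.7450 = 60938.4463 W

60938.4463 W


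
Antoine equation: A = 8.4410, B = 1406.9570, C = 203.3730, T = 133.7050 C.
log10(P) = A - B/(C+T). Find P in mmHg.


C+T = 337.0780
B/(C+T) = 4.1740
log10(P) = 8.4410 - 4.1740 = 4.2670
P = 10^4.2670 = 18493.5164 mmHg

18493.5164 mmHg


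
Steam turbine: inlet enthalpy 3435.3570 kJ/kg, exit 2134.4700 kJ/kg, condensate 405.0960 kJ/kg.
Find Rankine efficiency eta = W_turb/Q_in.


W = 1300.8870 kJ/kg
Q_in = 3030.2610 kJ/kg
eta = 0.4293 = 42.9299%

eta = 42.9299%


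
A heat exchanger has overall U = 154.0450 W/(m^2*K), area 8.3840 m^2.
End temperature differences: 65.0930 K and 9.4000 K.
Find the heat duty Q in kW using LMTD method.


LMTD = 28.7803 K
Q = 154.0450 * 8.3840 * 28.7803 = 37170.1601 W = 37.1702 kW

37.1702 kW


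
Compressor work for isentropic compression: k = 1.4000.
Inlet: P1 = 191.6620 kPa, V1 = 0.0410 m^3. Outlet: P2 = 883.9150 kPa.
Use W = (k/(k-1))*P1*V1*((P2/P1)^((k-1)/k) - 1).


(k-1)/k = 0.2857
(P2/P1)^exp = 1.5477
W = 3.5000 * 191.6620 * 0.0410 * (1.5477 - 1) = 15.0628 kJ

15.0628 kJ


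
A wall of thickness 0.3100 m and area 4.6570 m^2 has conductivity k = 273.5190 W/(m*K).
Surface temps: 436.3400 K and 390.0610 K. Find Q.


dT = 46.2790 K
Q = 273.5190 * 4.6570 * 46.2790 / 0.3100 = 190158.6170 W

190158.6170 W


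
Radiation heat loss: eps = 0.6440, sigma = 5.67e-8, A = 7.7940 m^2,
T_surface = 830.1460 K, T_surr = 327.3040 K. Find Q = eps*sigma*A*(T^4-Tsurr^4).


T^4 = 4.7492e+11
Tsurr^4 = 1.1476e+10
Q = 0.6440 * 5.67e-8 * 7.7940 * 4.6344e+11 = 131893.5701 W

131893.5701 W


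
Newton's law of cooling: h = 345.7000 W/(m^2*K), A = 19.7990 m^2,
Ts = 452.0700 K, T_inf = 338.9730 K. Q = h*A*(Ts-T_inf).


dT = 113.0970 K
Q = 345.7000 * 19.7990 * 113.0970 = 774094.0338 W

774094.0338 W


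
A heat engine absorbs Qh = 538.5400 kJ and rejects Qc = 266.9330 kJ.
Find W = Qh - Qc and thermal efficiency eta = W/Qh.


W = 538.5400 - 266.9330 = 271.6070 kJ
eta = 271.6070 / 538.5400 = 0.5043 = 50.4340%

W = 271.6070 kJ, eta = 50.4340%
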